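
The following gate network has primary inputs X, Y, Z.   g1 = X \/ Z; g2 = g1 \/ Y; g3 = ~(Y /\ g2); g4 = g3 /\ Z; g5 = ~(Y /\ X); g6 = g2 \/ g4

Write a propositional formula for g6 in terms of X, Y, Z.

((X \/ Z) \/ Y) \/ ((~(Y /\ ((X \/ Z) \/ Y))) /\ Z)

g1 = X \/ Z
g2 = g1 \/ Y = (X \/ Z) \/ Y
g3 = ~(Y /\ g2) = ~(Y /\ ((X \/ Z) \/ Y))
g4 = g3 /\ Z = (~(Y /\ ((X \/ Z) \/ Y))) /\ Z
g6 = g2 \/ g4 = ((X \/ Z) \/ Y) \/ ((~(Y /\ ((X \/ Z) \/ Y))) /\ Z)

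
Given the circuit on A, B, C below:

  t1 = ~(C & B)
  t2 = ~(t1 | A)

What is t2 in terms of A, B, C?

t1 = ~(C & B)
t2 = ~(t1 | A) = ~((~(C & B)) | A)

~((~(C & B)) | A)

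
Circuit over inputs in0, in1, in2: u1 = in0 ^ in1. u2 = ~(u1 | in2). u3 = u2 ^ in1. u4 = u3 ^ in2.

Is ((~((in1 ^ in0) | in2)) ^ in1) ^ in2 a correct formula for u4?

Yes

u1 = in0 ^ in1
u2 = ~(u1 | in2) = ~((in0 ^ in1) | in2)
u3 = u2 ^ in1 = (~((in0 ^ in1) | in2)) ^ in1
u4 = u3 ^ in2 = ((~((in0 ^ in1) | in2)) ^ in1) ^ in2
At in0=0, in1=1, in2=1: circuit gives 0, formula gives 0.
At in0=0, in1=0, in2=0: circuit gives 1, formula gives 1.
Agrees on all 8 inputs.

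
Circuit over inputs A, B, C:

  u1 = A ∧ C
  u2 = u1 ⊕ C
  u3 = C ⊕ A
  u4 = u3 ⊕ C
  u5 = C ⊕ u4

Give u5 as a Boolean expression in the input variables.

C ⊕ ((C ⊕ A) ⊕ C)

u3 = C ⊕ A
u4 = u3 ⊕ C = (C ⊕ A) ⊕ C
u5 = C ⊕ u4 = C ⊕ ((C ⊕ A) ⊕ C)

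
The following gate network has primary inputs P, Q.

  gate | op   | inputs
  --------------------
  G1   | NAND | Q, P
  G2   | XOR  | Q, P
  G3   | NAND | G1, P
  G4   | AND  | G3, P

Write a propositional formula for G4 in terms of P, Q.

G1 = Q NAND P
G3 = G1 NAND P = (Q NAND P) NAND P
G4 = G3 AND P = ((Q NAND P) NAND P) AND P

((Q NAND P) NAND P) AND P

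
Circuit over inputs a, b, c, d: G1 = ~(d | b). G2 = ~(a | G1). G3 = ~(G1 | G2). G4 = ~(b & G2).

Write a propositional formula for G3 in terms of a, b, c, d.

G1 = ~(d | b)
G2 = ~(a | G1) = ~(a | (~(d | b)))
G3 = ~(G1 | G2) = ~((~(d | b)) | (~(a | (~(d | b)))))

~((~(d | b)) | (~(a | (~(d | b)))))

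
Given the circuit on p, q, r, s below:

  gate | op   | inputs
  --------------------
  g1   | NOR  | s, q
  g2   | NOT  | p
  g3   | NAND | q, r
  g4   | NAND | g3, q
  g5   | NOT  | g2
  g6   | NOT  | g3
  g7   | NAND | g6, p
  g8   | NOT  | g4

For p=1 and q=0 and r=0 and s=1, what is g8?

0

g3 = 0 NAND 0 = 1
g4 = 1 NAND 0 = 1
g8 = NOT 1 = 0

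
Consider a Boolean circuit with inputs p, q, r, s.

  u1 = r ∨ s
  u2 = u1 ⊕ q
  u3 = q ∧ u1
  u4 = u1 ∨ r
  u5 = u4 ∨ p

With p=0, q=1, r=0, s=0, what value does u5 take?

0

u1 = 0 ∨ 0 = 0
u4 = 0 ∨ 0 = 0
u5 = 0 ∨ 0 = 0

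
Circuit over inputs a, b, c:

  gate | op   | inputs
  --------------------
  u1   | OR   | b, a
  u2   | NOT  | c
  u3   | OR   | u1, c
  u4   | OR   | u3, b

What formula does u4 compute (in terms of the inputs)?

((b OR a) OR c) OR b

u1 = b OR a
u3 = u1 OR c = (b OR a) OR c
u4 = u3 OR b = ((b OR a) OR c) OR b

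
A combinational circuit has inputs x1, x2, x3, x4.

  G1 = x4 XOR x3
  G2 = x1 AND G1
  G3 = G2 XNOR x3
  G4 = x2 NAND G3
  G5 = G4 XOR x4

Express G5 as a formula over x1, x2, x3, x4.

G1 = x4 XOR x3
G2 = x1 AND G1 = x1 AND (x4 XOR x3)
G3 = G2 XNOR x3 = (x1 AND (x4 XOR x3)) XNOR x3
G4 = x2 NAND G3 = x2 NAND ((x1 AND (x4 XOR x3)) XNOR x3)
G5 = G4 XOR x4 = (x2 NAND ((x1 AND (x4 XOR x3)) XNOR x3)) XOR x4

(x2 NAND ((x1 AND (x4 XOR x3)) XNOR x3)) XOR x4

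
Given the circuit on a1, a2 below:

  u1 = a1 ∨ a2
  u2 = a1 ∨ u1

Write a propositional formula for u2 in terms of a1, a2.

u1 = a1 ∨ a2
u2 = a1 ∨ u1 = a1 ∨ (a1 ∨ a2)

a1 ∨ (a1 ∨ a2)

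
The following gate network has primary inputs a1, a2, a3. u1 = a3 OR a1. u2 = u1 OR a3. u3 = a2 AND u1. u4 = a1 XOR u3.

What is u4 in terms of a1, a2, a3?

a1 XOR (a2 AND (a3 OR a1))

u1 = a3 OR a1
u3 = a2 AND u1 = a2 AND (a3 OR a1)
u4 = a1 XOR u3 = a1 XOR (a2 AND (a3 OR a1))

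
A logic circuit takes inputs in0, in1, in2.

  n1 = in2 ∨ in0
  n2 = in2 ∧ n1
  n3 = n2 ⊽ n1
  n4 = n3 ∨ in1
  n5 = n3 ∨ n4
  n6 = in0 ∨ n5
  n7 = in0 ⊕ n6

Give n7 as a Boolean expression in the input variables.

in0 ⊕ (in0 ∨ (((in2 ∧ (in2 ∨ in0)) ⊽ (in2 ∨ in0)) ∨ (((in2 ∧ (in2 ∨ in0)) ⊽ (in2 ∨ in0)) ∨ in1)))

n1 = in2 ∨ in0
n2 = in2 ∧ n1 = in2 ∧ (in2 ∨ in0)
n3 = n2 ⊽ n1 = (in2 ∧ (in2 ∨ in0)) ⊽ (in2 ∨ in0)
n4 = n3 ∨ in1 = ((in2 ∧ (in2 ∨ in0)) ⊽ (in2 ∨ in0)) ∨ in1
n5 = n3 ∨ n4 = ((in2 ∧ (in2 ∨ in0)) ⊽ (in2 ∨ in0)) ∨ (((in2 ∧ (in2 ∨ in0)) ⊽ (in2 ∨ in0)) ∨ in1)
n6 = in0 ∨ n5 = in0 ∨ (((in2 ∧ (in2 ∨ in0)) ⊽ (in2 ∨ in0)) ∨ (((in2 ∧ (in2 ∨ in0)) ⊽ (in2 ∨ in0)) ∨ in1))
n7 = in0 ⊕ n6 = in0 ⊕ (in0 ∨ (((in2 ∧ (in2 ∨ in0)) ⊽ (in2 ∨ in0)) ∨ (((in2 ∧ (in2 ∨ in0)) ⊽ (in2 ∨ in0)) ∨ in1)))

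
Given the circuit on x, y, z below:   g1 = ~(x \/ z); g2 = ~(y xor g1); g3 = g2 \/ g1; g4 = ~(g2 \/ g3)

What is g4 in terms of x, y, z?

~((~(y xor (~(x \/ z)))) \/ ((~(y xor (~(x \/ z)))) \/ (~(x \/ z))))

g1 = ~(x \/ z)
g2 = ~(y xor g1) = ~(y xor (~(x \/ z)))
g3 = g2 \/ g1 = (~(y xor (~(x \/ z)))) \/ (~(x \/ z))
g4 = ~(g2 \/ g3) = ~((~(y xor (~(x \/ z)))) \/ ((~(y xor (~(x \/ z)))) \/ (~(x \/ z))))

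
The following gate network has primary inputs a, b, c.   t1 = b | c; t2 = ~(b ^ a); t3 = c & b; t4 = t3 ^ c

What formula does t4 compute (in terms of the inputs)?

t3 = c & b
t4 = t3 ^ c = (c & b) ^ c

(c & b) ^ c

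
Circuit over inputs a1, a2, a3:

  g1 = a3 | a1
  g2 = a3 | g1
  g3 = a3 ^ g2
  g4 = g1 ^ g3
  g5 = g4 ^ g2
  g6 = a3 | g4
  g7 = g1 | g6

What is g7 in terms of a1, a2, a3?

g1 = a3 | a1
g2 = a3 | g1 = a3 | (a3 | a1)
g3 = a3 ^ g2 = a3 ^ (a3 | (a3 | a1))
g4 = g1 ^ g3 = (a3 | a1) ^ (a3 ^ (a3 | (a3 | a1)))
g6 = a3 | g4 = a3 | ((a3 | a1) ^ (a3 ^ (a3 | (a3 | a1))))
g7 = g1 | g6 = (a3 | a1) | (a3 | ((a3 | a1) ^ (a3 ^ (a3 | (a3 | a1)))))

(a3 | a1) | (a3 | ((a3 | a1) ^ (a3 ^ (a3 | (a3 | a1)))))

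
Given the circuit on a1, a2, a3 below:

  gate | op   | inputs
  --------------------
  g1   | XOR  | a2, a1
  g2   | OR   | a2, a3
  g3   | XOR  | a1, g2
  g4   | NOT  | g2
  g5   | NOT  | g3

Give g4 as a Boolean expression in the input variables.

NOT (a2 OR a3)

g2 = a2 OR a3
g4 = NOT g2 = NOT (a2 OR a3)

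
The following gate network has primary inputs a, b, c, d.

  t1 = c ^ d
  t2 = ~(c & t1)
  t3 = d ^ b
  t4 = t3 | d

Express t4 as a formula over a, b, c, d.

t3 = d ^ b
t4 = t3 | d = (d ^ b) | d

(d ^ b) | d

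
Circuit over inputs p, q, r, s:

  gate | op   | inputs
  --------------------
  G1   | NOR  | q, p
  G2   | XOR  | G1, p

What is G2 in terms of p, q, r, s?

(q NOR p) XOR p

G1 = q NOR p
G2 = G1 XOR p = (q NOR p) XOR p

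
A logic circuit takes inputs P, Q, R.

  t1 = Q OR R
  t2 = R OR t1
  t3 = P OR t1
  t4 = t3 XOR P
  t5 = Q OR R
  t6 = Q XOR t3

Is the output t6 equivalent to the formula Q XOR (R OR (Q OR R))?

No

t1 = Q OR R
t3 = P OR t1 = P OR (Q OR R)
t6 = Q XOR t3 = Q XOR (P OR (Q OR R))
At P=1, Q=0, R=0: circuit gives 1, formula gives 0.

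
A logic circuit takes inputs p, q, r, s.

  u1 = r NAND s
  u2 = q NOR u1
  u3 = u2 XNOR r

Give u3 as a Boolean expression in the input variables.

u1 = r NAND s
u2 = q NOR u1 = q NOR (r NAND s)
u3 = u2 XNOR r = (q NOR (r NAND s)) XNOR r

(q NOR (r NAND s)) XNOR r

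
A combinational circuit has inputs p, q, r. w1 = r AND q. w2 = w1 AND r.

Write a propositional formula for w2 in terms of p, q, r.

w1 = r AND q
w2 = w1 AND r = (r AND q) AND r

(r AND q) AND r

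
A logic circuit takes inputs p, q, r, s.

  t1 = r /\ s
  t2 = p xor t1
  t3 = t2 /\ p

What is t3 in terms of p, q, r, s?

(p xor (r /\ s)) /\ p

t1 = r /\ s
t2 = p xor t1 = p xor (r /\ s)
t3 = t2 /\ p = (p xor (r /\ s)) /\ p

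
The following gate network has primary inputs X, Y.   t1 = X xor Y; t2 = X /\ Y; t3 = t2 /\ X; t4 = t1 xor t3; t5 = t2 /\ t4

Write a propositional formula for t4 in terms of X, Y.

t1 = X xor Y
t2 = X /\ Y
t3 = t2 /\ X = (X /\ Y) /\ X
t4 = t1 xor t3 = (X xor Y) xor ((X /\ Y) /\ X)

(X xor Y) xor ((X /\ Y) /\ X)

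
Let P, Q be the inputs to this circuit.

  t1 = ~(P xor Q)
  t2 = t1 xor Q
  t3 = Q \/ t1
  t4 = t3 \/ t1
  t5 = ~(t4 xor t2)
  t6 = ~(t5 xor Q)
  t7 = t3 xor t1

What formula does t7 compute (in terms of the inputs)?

(Q \/ (~(P xor Q))) xor (~(P xor Q))

t1 = ~(P xor Q)
t3 = Q \/ t1 = Q \/ (~(P xor Q))
t7 = t3 xor t1 = (Q \/ (~(P xor Q))) xor (~(P xor Q))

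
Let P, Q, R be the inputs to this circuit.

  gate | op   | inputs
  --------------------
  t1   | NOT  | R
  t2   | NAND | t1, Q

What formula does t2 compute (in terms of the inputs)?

t1 = NOT R
t2 = t1 NAND Q = NOT R NAND Q

NOT R NAND Q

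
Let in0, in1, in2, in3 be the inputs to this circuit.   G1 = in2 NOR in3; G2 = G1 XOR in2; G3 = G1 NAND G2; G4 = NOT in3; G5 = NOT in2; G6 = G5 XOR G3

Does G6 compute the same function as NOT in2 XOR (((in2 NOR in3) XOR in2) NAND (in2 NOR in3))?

Yes

G1 = in2 NOR in3
G2 = G1 XOR in2 = (in2 NOR in3) XOR in2
G3 = G1 NAND G2 = (in2 NOR in3) NAND ((in2 NOR in3) XOR in2)
G5 = NOT in2
G6 = G5 XOR G3 = NOT in2 XOR ((in2 NOR in3) NAND ((in2 NOR in3) XOR in2))
At in0=0, in1=0, in2=0, in3=1: circuit gives 0, formula gives 0.
At in0=0, in1=0, in2=0, in3=0: circuit gives 1, formula gives 1.
Agrees on all 16 inputs.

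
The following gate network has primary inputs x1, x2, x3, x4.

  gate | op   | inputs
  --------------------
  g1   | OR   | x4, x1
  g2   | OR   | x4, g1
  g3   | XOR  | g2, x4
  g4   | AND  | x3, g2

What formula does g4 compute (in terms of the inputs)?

x3 AND (x4 OR (x4 OR x1))

g1 = x4 OR x1
g2 = x4 OR g1 = x4 OR (x4 OR x1)
g4 = x3 AND g2 = x3 AND (x4 OR (x4 OR x1))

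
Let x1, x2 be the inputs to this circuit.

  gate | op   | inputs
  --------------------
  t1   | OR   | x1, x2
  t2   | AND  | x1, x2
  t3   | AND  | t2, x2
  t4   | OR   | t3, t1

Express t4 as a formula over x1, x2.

((x1 AND x2) AND x2) OR (x1 OR x2)

t1 = x1 OR x2
t2 = x1 AND x2
t3 = t2 AND x2 = (x1 AND x2) AND x2
t4 = t3 OR t1 = ((x1 AND x2) AND x2) OR (x1 OR x2)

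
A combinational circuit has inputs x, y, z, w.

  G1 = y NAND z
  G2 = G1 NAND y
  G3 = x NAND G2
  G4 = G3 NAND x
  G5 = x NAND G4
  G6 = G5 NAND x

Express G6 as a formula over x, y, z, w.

G1 = y NAND z
G2 = G1 NAND y = (y NAND z) NAND y
G3 = x NAND G2 = x NAND ((y NAND z) NAND y)
G4 = G3 NAND x = (x NAND ((y NAND z) NAND y)) NAND x
G5 = x NAND G4 = x NAND ((x NAND ((y NAND z) NAND y)) NAND x)
G6 = G5 NAND x = (x NAND ((x NAND ((y NAND z) NAND y)) NAND x)) NAND x

(x NAND ((x NAND ((y NAND z) NAND y)) NAND x)) NAND x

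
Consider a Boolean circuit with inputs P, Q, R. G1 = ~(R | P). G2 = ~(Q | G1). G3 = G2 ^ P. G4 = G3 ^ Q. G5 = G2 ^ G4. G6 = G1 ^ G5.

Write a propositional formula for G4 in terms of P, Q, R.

((~(Q | (~(R | P)))) ^ P) ^ Q

G1 = ~(R | P)
G2 = ~(Q | G1) = ~(Q | (~(R | P)))
G3 = G2 ^ P = (~(Q | (~(R | P)))) ^ P
G4 = G3 ^ Q = ((~(Q | (~(R | P)))) ^ P) ^ Q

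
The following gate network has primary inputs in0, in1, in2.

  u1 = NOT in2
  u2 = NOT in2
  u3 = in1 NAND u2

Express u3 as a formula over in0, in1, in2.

in1 NAND NOT in2

u2 = NOT in2
u3 = in1 NAND u2 = in1 NAND NOT in2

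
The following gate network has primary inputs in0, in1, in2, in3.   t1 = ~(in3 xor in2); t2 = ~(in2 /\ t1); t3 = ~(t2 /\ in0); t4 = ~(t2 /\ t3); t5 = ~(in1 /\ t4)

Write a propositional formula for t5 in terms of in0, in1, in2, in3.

t1 = ~(in3 xor in2)
t2 = ~(in2 /\ t1) = ~(in2 /\ (~(in3 xor in2)))
t3 = ~(t2 /\ in0) = ~((~(in2 /\ (~(in3 xor in2)))) /\ in0)
t4 = ~(t2 /\ t3) = ~((~(in2 /\ (~(in3 xor in2)))) /\ (~((~(in2 /\ (~(in3 xor in2)))) /\ in0)))
t5 = ~(in1 /\ t4) = ~(in1 /\ (~((~(in2 /\ (~(in3 xor in2)))) /\ (~((~(in2 /\ (~(in3 xor in2)))) /\ in0)))))

~(in1 /\ (~((~(in2 /\ (~(in3 xor in2)))) /\ (~((~(in2 /\ (~(in3 xor in2)))) /\ in0)))))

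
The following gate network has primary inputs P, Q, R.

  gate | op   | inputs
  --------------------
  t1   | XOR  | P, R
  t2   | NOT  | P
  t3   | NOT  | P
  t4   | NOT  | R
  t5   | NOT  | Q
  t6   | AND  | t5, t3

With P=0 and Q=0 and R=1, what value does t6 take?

t3 = NOT 0 = 1
t5 = NOT 0 = 1
t6 = 1 AND 1 = 1

1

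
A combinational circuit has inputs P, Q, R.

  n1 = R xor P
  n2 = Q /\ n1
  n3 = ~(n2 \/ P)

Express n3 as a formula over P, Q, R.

~((Q /\ (R xor P)) \/ P)

n1 = R xor P
n2 = Q /\ n1 = Q /\ (R xor P)
n3 = ~(n2 \/ P) = ~((Q /\ (R xor P)) \/ P)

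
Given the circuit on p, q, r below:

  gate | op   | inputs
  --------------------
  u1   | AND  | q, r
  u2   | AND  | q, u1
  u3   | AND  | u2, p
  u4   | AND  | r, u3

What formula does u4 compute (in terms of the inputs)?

r AND ((q AND (q AND r)) AND p)

u1 = q AND r
u2 = q AND u1 = q AND (q AND r)
u3 = u2 AND p = (q AND (q AND r)) AND p
u4 = r AND u3 = r AND ((q AND (q AND r)) AND p)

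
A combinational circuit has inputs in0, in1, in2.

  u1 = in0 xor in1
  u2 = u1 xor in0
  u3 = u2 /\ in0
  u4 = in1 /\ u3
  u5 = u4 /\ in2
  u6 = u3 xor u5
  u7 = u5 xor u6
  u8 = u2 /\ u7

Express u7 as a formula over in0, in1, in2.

u1 = in0 xor in1
u2 = u1 xor in0 = (in0 xor in1) xor in0
u3 = u2 /\ in0 = ((in0 xor in1) xor in0) /\ in0
u4 = in1 /\ u3 = in1 /\ (((in0 xor in1) xor in0) /\ in0)
u5 = u4 /\ in2 = (in1 /\ (((in0 xor in1) xor in0) /\ in0)) /\ in2
u6 = u3 xor u5 = (((in0 xor in1) xor in0) /\ in0) xor ((in1 /\ (((in0 xor in1) xor in0) /\ in0)) /\ in2)
u7 = u5 xor u6 = ((in1 /\ (((in0 xor in1) xor in0) /\ in0)) /\ in2) xor ((((in0 xor in1) xor in0) /\ in0) xor ((in1 /\ (((in0 xor in1) xor in0) /\ in0)) /\ in2))

((in1 /\ (((in0 xor in1) xor in0) /\ in0)) /\ in2) xor ((((in0 xor in1) xor in0) /\ in0) xor ((in1 /\ (((in0 xor in1) xor in0) /\ in0)) /\ in2))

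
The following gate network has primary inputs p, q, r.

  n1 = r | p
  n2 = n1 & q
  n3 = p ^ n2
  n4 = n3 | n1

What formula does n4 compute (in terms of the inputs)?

(p ^ ((r | p) & q)) | (r | p)

n1 = r | p
n2 = n1 & q = (r | p) & q
n3 = p ^ n2 = p ^ ((r | p) & q)
n4 = n3 | n1 = (p ^ ((r | p) & q)) | (r | p)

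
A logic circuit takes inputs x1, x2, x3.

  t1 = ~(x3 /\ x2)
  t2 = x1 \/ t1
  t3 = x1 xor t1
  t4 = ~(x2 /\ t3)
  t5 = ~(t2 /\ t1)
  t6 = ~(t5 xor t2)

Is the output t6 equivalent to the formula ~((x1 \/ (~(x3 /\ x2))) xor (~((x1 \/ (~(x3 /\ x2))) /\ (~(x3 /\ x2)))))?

Yes

t1 = ~(x3 /\ x2)
t2 = x1 \/ t1 = x1 \/ (~(x3 /\ x2))
t5 = ~(t2 /\ t1) = ~((x1 \/ (~(x3 /\ x2))) /\ (~(x3 /\ x2)))
t6 = ~(t5 xor t2) = ~((~((x1 \/ (~(x3 /\ x2))) /\ (~(x3 /\ x2)))) xor (x1 \/ (~(x3 /\ x2))))
At x1=0, x2=0, x3=0: circuit gives 0, formula gives 0.
At x1=1, x2=1, x3=1: circuit gives 1, formula gives 1.
Agrees on all 8 inputs.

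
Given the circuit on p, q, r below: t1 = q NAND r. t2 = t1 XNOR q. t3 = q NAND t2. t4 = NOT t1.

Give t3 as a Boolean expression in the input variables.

q NAND ((q NAND r) XNOR q)

t1 = q NAND r
t2 = t1 XNOR q = (q NAND r) XNOR q
t3 = q NAND t2 = q NAND ((q NAND r) XNOR q)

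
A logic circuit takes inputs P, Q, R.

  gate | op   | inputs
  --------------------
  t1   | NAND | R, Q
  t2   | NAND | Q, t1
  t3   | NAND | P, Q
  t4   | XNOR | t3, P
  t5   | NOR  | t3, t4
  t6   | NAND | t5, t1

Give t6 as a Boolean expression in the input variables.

t1 = R NAND Q
t3 = P NAND Q
t4 = t3 XNOR P = (P NAND Q) XNOR P
t5 = t3 NOR t4 = (P NAND Q) NOR ((P NAND Q) XNOR P)
t6 = t5 NAND t1 = ((P NAND Q) NOR ((P NAND Q) XNOR P)) NAND (R NAND Q)

((P NAND Q) NOR ((P NAND Q) XNOR P)) NAND (R NAND Q)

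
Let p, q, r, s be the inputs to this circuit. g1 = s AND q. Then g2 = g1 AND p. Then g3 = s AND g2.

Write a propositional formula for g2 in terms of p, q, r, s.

g1 = s AND q
g2 = g1 AND p = (s AND q) AND p

(s AND q) AND p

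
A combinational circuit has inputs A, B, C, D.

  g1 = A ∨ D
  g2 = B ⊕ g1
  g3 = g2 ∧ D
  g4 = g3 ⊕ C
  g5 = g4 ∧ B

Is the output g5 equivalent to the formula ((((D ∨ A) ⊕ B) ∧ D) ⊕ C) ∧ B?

g1 = A ∨ D
g2 = B ⊕ g1 = B ⊕ (A ∨ D)
g3 = g2 ∧ D = (B ⊕ (A ∨ D)) ∧ D
g4 = g3 ⊕ C = ((B ⊕ (A ∨ D)) ∧ D) ⊕ C
g5 = g4 ∧ B = (((B ⊕ (A ∨ D)) ∧ D) ⊕ C) ∧ B
At A=0, B=0, C=0, D=0: circuit gives 0, formula gives 0.
At A=0, B=1, C=1, D=0: circuit gives 1, formula gives 1.
Agrees on all 16 inputs.

Yes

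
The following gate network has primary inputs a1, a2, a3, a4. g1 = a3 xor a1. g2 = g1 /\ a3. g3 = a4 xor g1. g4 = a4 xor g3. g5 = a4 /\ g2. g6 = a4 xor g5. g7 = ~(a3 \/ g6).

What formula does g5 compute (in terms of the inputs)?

g1 = a3 xor a1
g2 = g1 /\ a3 = (a3 xor a1) /\ a3
g5 = a4 /\ g2 = a4 /\ ((a3 xor a1) /\ a3)

a4 /\ ((a3 xor a1) /\ a3)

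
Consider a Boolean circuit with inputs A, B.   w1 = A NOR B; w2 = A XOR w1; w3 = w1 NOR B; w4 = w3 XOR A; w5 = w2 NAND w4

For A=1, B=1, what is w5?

0

w1 = 1 NOR 1 = 0
w2 = 1 XOR 0 = 1
w3 = 0 NOR 1 = 0
w4 = 0 XOR 1 = 1
w5 = 1 NAND 1 = 0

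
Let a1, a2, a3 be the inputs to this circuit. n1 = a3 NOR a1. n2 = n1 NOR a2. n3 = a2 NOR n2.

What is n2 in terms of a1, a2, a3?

(a3 NOR a1) NOR a2

n1 = a3 NOR a1
n2 = n1 NOR a2 = (a3 NOR a1) NOR a2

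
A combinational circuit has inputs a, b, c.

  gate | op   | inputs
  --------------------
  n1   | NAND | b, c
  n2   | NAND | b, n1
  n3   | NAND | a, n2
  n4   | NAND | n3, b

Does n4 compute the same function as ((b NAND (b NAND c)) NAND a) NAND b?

Yes

n1 = b NAND c
n2 = b NAND n1 = b NAND (b NAND c)
n3 = a NAND n2 = a NAND (b NAND (b NAND c))
n4 = n3 NAND b = (a NAND (b NAND (b NAND c))) NAND b
At a=0, b=1, c=0: circuit gives 0, formula gives 0.
At a=0, b=0, c=0: circuit gives 1, formula gives 1.
Agrees on all 8 inputs.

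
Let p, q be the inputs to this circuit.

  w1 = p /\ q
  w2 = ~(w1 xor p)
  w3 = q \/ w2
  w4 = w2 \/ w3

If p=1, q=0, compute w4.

w1 = 1 /\ 0 = 0
w2 = ~(0 xor 1) = 0
w3 = 0 \/ 0 = 0
w4 = 0 \/ 0 = 0

0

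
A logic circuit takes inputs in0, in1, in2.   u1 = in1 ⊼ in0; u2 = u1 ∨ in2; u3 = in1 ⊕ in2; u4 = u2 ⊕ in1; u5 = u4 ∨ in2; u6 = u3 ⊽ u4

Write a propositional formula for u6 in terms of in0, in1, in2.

(in1 ⊕ in2) ⊽ (((in1 ⊼ in0) ∨ in2) ⊕ in1)

u1 = in1 ⊼ in0
u2 = u1 ∨ in2 = (in1 ⊼ in0) ∨ in2
u3 = in1 ⊕ in2
u4 = u2 ⊕ in1 = ((in1 ⊼ in0) ∨ in2) ⊕ in1
u6 = u3 ⊽ u4 = (in1 ⊕ in2) ⊽ (((in1 ⊼ in0) ∨ in2) ⊕ in1)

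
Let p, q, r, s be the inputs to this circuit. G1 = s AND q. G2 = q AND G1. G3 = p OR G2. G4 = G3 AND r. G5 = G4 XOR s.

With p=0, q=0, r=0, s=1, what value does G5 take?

G1 = 1 AND 0 = 0
G2 = 0 AND 0 = 0
G3 = 0 OR 0 = 0
G4 = 0 AND 0 = 0
G5 = 0 XOR 1 = 1

1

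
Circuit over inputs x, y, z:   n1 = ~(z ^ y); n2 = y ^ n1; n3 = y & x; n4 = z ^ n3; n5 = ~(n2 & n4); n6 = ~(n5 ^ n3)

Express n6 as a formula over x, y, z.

n1 = ~(z ^ y)
n2 = y ^ n1 = y ^ (~(z ^ y))
n3 = y & x
n4 = z ^ n3 = z ^ (y & x)
n5 = ~(n2 & n4) = ~((y ^ (~(z ^ y))) & (z ^ (y & x)))
n6 = ~(n5 ^ n3) = ~((~((y ^ (~(z ^ y))) & (z ^ (y & x)))) ^ (y & x))

~((~((y ^ (~(z ^ y))) & (z ^ (y & x)))) ^ (y & x))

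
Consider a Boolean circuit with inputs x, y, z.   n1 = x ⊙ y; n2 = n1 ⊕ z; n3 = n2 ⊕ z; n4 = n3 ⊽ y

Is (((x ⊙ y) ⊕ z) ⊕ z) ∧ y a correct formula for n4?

No

n1 = x ⊙ y
n2 = n1 ⊕ z = (x ⊙ y) ⊕ z
n3 = n2 ⊕ z = ((x ⊙ y) ⊕ z) ⊕ z
n4 = n3 ⊽ y = (((x ⊙ y) ⊕ z) ⊕ z) ⊽ y
At x=1, y=0, z=0: circuit gives 1, formula gives 0.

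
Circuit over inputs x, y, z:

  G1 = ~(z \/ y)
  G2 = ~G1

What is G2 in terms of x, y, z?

G1 = ~(z \/ y)
G2 = ~G1 = ~(~(z \/ y))

~(~(z \/ y))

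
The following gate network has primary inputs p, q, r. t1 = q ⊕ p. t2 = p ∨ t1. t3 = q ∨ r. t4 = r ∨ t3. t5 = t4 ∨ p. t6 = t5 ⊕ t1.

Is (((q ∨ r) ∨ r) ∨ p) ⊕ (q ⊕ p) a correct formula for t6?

Yes

t1 = q ⊕ p
t3 = q ∨ r
t4 = r ∨ t3 = r ∨ (q ∨ r)
t5 = t4 ∨ p = (r ∨ (q ∨ r)) ∨ p
t6 = t5 ⊕ t1 = ((r ∨ (q ∨ r)) ∨ p) ⊕ (q ⊕ p)
At p=0, q=0, r=0: circuit gives 0, formula gives 0.
At p=0, q=0, r=1: circuit gives 1, formula gives 1.
Agrees on all 8 inputs.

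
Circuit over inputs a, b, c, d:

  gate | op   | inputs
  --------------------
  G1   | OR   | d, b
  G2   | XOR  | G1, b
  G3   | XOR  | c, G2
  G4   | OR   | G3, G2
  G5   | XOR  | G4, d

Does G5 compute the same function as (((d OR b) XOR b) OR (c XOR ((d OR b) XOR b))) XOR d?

G1 = d OR b
G2 = G1 XOR b = (d OR b) XOR b
G3 = c XOR G2 = c XOR ((d OR b) XOR b)
G4 = G3 OR G2 = (c XOR ((d OR b) XOR b)) OR ((d OR b) XOR b)
G5 = G4 XOR d = ((c XOR ((d OR b) XOR b)) OR ((d OR b) XOR b)) XOR d
At a=0, b=0, c=0, d=0: circuit gives 0, formula gives 0.
At a=0, b=0, c=1, d=0: circuit gives 1, formula gives 1.
Agrees on all 16 inputs.

Yes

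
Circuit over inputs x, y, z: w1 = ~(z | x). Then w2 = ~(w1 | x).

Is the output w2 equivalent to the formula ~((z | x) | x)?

w1 = ~(z | x)
w2 = ~(w1 | x) = ~((~(z | x)) | x)
At x=0, y=0, z=0: circuit gives 0, formula gives 1.

No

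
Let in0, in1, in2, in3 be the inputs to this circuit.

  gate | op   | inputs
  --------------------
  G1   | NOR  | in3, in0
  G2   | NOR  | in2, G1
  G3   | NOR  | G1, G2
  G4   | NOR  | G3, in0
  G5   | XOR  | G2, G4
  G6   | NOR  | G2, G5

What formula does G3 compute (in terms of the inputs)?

G1 = in3 NOR in0
G2 = in2 NOR G1 = in2 NOR (in3 NOR in0)
G3 = G1 NOR G2 = (in3 NOR in0) NOR (in2 NOR (in3 NOR in0))

(in3 NOR in0) NOR (in2 NOR (in3 NOR in0))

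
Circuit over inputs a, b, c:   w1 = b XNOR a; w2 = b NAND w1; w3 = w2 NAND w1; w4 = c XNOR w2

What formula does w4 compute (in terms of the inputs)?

c XNOR (b NAND (b XNOR a))

w1 = b XNOR a
w2 = b NAND w1 = b NAND (b XNOR a)
w4 = c XNOR w2 = c XNOR (b NAND (b XNOR a))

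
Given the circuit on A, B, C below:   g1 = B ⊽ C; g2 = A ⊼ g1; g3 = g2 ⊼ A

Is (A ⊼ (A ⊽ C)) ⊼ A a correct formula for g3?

g1 = B ⊽ C
g2 = A ⊼ g1 = A ⊼ (B ⊽ C)
g3 = g2 ⊼ A = (A ⊼ (B ⊽ C)) ⊼ A
At A=1, B=0, C=0: circuit gives 1, formula gives 0.

No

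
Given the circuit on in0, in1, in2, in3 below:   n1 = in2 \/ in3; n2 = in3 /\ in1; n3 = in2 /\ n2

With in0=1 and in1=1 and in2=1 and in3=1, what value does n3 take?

1

n2 = 1 /\ 1 = 1
n3 = 1 /\ 1 = 1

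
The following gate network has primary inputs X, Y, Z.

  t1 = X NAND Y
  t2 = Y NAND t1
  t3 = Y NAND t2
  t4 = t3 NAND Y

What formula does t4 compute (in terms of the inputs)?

(Y NAND (Y NAND (X NAND Y))) NAND Y

t1 = X NAND Y
t2 = Y NAND t1 = Y NAND (X NAND Y)
t3 = Y NAND t2 = Y NAND (Y NAND (X NAND Y))
t4 = t3 NAND Y = (Y NAND (Y NAND (X NAND Y))) NAND Y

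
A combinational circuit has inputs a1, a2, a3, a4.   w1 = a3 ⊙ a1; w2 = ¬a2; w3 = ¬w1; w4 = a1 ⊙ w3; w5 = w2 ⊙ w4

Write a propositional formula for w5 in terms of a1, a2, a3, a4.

w1 = a3 ⊙ a1
w2 = ¬a2
w3 = ¬w1 = ¬(a3 ⊙ a1)
w4 = a1 ⊙ w3 = a1 ⊙ ¬(a3 ⊙ a1)
w5 = w2 ⊙ w4 = ¬a2 ⊙ (a1 ⊙ ¬(a3 ⊙ a1))

¬a2 ⊙ (a1 ⊙ ¬(a3 ⊙ a1))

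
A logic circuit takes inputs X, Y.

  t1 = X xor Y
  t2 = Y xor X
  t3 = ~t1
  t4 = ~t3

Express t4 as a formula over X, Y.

~~(X xor Y)

t1 = X xor Y
t3 = ~t1 = ~(X xor Y)
t4 = ~t3 = ~~(X xor Y)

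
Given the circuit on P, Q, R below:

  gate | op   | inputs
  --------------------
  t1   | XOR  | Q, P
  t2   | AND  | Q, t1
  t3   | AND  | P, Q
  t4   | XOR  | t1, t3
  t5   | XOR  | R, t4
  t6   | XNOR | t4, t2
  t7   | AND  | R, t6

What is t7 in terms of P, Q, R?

t1 = Q XOR P
t2 = Q AND t1 = Q AND (Q XOR P)
t3 = P AND Q
t4 = t1 XOR t3 = (Q XOR P) XOR (P AND Q)
t6 = t4 XNOR t2 = ((Q XOR P) XOR (P AND Q)) XNOR (Q AND (Q XOR P))
t7 = R AND t6 = R AND (((Q XOR P) XOR (P AND Q)) XNOR (Q AND (Q XOR P)))

R AND (((Q XOR P) XOR (P AND Q)) XNOR (Q AND (Q XOR P)))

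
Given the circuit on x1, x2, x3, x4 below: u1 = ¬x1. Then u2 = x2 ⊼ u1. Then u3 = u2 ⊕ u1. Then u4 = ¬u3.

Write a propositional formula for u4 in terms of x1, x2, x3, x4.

¬((x2 ⊼ ¬x1) ⊕ ¬x1)

u1 = ¬x1
u2 = x2 ⊼ u1 = x2 ⊼ ¬x1
u3 = u2 ⊕ u1 = (x2 ⊼ ¬x1) ⊕ ¬x1
u4 = ¬u3 = ¬((x2 ⊼ ¬x1) ⊕ ¬x1)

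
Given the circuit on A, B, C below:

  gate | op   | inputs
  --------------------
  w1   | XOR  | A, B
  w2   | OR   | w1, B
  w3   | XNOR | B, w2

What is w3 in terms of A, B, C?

w1 = A XOR B
w2 = w1 OR B = (A XOR B) OR B
w3 = B XNOR w2 = B XNOR ((A XOR B) OR B)

B XNOR ((A XOR B) OR B)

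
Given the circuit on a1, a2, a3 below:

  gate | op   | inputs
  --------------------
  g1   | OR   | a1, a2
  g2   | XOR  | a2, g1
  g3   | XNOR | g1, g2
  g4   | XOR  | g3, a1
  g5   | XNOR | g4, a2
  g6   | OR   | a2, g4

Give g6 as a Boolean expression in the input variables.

g1 = a1 OR a2
g2 = a2 XOR g1 = a2 XOR (a1 OR a2)
g3 = g1 XNOR g2 = (a1 OR a2) XNOR (a2 XOR (a1 OR a2))
g4 = g3 XOR a1 = ((a1 OR a2) XNOR (a2 XOR (a1 OR a2))) XOR a1
g6 = a2 OR g4 = a2 OR (((a1 OR a2) XNOR (a2 XOR (a1 OR a2))) XOR a1)

a2 OR (((a1 OR a2) XNOR (a2 XOR (a1 OR a2))) XOR a1)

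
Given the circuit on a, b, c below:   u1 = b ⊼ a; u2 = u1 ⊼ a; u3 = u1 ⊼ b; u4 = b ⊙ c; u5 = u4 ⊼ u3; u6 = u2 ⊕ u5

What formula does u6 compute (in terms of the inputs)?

u1 = b ⊼ a
u2 = u1 ⊼ a = (b ⊼ a) ⊼ a
u3 = u1 ⊼ b = (b ⊼ a) ⊼ b
u4 = b ⊙ c
u5 = u4 ⊼ u3 = (b ⊙ c) ⊼ ((b ⊼ a) ⊼ b)
u6 = u2 ⊕ u5 = ((b ⊼ a) ⊼ a) ⊕ ((b ⊙ c) ⊼ ((b ⊼ a) ⊼ b))

((b ⊼ a) ⊼ a) ⊕ ((b ⊙ c) ⊼ ((b ⊼ a) ⊼ b))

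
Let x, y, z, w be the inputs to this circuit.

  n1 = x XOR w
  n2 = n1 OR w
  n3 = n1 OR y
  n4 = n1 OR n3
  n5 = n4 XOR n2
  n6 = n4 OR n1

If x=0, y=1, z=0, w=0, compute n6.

1

n1 = 0 XOR 0 = 0
n3 = 0 OR 1 = 1
n4 = 0 OR 1 = 1
n6 = 1 OR 0 = 1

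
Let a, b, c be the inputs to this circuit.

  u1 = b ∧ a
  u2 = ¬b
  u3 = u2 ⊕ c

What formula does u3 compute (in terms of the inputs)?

¬b ⊕ c

u2 = ¬b
u3 = u2 ⊕ c = ¬b ⊕ c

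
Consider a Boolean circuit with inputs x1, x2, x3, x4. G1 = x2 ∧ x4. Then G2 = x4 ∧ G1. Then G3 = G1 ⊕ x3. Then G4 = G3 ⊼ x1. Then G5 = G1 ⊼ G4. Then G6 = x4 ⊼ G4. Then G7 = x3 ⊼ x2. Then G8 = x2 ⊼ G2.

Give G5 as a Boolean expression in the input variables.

G1 = x2 ∧ x4
G3 = G1 ⊕ x3 = (x2 ∧ x4) ⊕ x3
G4 = G3 ⊼ x1 = ((x2 ∧ x4) ⊕ x3) ⊼ x1
G5 = G1 ⊼ G4 = (x2 ∧ x4) ⊼ (((x2 ∧ x4) ⊕ x3) ⊼ x1)

(x2 ∧ x4) ⊼ (((x2 ∧ x4) ⊕ x3) ⊼ x1)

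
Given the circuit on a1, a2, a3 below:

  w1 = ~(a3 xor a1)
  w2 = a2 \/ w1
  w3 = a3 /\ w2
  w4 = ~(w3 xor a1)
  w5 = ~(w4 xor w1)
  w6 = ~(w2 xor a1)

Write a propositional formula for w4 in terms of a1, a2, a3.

w1 = ~(a3 xor a1)
w2 = a2 \/ w1 = a2 \/ (~(a3 xor a1))
w3 = a3 /\ w2 = a3 /\ (a2 \/ (~(a3 xor a1)))
w4 = ~(w3 xor a1) = ~((a3 /\ (a2 \/ (~(a3 xor a1)))) xor a1)

~((a3 /\ (a2 \/ (~(a3 xor a1)))) xor a1)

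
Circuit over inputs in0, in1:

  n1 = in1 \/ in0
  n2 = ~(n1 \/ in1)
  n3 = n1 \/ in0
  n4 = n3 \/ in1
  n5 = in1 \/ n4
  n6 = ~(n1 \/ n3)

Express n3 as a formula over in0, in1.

n1 = in1 \/ in0
n3 = n1 \/ in0 = (in1 \/ in0) \/ in0

(in1 \/ in0) \/ in0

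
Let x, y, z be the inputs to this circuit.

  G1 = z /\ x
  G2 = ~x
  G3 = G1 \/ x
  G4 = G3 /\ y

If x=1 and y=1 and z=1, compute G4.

G1 = 1 /\ 1 = 1
G3 = 1 \/ 1 = 1
G4 = 1 /\ 1 = 1

1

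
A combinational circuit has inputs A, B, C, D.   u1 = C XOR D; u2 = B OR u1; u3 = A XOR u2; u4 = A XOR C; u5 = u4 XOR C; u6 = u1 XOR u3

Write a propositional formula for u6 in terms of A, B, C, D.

u1 = C XOR D
u2 = B OR u1 = B OR (C XOR D)
u3 = A XOR u2 = A XOR (B OR (C XOR D))
u6 = u1 XOR u3 = (C XOR D) XOR (A XOR (B OR (C XOR D)))

(C XOR D) XOR (A XOR (B OR (C XOR D)))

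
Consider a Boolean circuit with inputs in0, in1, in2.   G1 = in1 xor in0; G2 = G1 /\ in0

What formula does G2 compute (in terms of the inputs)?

(in1 xor in0) /\ in0

G1 = in1 xor in0
G2 = G1 /\ in0 = (in1 xor in0) /\ in0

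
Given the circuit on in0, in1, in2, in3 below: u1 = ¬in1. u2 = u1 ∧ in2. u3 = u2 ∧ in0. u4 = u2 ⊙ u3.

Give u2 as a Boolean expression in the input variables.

u1 = ¬in1
u2 = u1 ∧ in2 = ¬in1 ∧ in2

¬in1 ∧ in2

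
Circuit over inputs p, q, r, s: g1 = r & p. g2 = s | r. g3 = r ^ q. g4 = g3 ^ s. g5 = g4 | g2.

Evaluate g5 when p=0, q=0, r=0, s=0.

0

g2 = 0 | 0 = 0
g3 = 0 ^ 0 = 0
g4 = 0 ^ 0 = 0
g5 = 0 | 0 = 0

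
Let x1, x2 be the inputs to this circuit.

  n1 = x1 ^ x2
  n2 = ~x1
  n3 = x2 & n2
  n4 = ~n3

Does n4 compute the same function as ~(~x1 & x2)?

Yes

n2 = ~x1
n3 = x2 & n2 = x2 & ~x1
n4 = ~n3 = ~(x2 & ~x1)
At x1=0, x2=1: circuit gives 0, formula gives 0.
At x1=0, x2=0: circuit gives 1, formula gives 1.
Agrees on all 4 inputs.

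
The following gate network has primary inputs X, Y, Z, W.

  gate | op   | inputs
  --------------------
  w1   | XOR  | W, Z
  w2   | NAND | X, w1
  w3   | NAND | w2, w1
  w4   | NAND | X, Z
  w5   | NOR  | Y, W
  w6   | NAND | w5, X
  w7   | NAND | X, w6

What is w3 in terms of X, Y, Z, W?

(X NAND (W XOR Z)) NAND (W XOR Z)

w1 = W XOR Z
w2 = X NAND w1 = X NAND (W XOR Z)
w3 = w2 NAND w1 = (X NAND (W XOR Z)) NAND (W XOR Z)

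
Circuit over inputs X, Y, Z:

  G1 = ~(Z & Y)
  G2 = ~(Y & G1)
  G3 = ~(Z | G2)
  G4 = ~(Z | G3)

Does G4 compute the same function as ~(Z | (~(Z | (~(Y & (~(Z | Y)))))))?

G1 = ~(Z & Y)
G2 = ~(Y & G1) = ~(Y & (~(Z & Y)))
G3 = ~(Z | G2) = ~(Z | (~(Y & (~(Z & Y)))))
G4 = ~(Z | G3) = ~(Z | (~(Z | (~(Y & (~(Z & Y)))))))
At X=0, Y=1, Z=0: circuit gives 0, formula gives 1.

No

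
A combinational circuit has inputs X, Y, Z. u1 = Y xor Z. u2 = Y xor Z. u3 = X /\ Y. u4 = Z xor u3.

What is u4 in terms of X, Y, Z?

Z xor (X /\ Y)

u3 = X /\ Y
u4 = Z xor u3 = Z xor (X /\ Y)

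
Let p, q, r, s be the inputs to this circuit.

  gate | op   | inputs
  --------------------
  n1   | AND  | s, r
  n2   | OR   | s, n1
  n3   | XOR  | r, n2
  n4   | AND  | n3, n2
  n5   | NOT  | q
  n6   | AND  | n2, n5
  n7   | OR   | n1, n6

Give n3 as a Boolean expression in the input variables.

n1 = s AND r
n2 = s OR n1 = s OR (s AND r)
n3 = r XOR n2 = r XOR (s OR (s AND r))

r XOR (s OR (s AND r))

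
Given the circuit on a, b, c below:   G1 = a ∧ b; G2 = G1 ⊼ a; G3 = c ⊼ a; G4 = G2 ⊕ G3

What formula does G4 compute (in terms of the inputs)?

G1 = a ∧ b
G2 = G1 ⊼ a = (a ∧ b) ⊼ a
G3 = c ⊼ a
G4 = G2 ⊕ G3 = ((a ∧ b) ⊼ a) ⊕ (c ⊼ a)

((a ∧ b) ⊼ a) ⊕ (c ⊼ a)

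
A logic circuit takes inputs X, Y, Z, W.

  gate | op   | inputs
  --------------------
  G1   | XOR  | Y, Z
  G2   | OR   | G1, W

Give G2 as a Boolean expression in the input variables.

(Y XOR Z) OR W

G1 = Y XOR Z
G2 = G1 OR W = (Y XOR Z) OR W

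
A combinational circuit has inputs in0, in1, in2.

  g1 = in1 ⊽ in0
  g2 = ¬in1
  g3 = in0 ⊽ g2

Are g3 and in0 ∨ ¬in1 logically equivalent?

g2 = ¬in1
g3 = in0 ⊽ g2 = in0 ⊽ ¬in1
At in0=0, in1=0, in2=0: circuit gives 0, formula gives 1.

No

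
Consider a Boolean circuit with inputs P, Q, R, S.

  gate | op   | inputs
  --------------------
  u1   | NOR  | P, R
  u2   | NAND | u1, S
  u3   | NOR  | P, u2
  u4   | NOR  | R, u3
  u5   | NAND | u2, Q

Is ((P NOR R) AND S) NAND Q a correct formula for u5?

No

u1 = P NOR R
u2 = u1 NAND S = (P NOR R) NAND S
u5 = u2 NAND Q = ((P NOR R) NAND S) NAND Q
At P=0, Q=1, R=0, S=0: circuit gives 0, formula gives 1.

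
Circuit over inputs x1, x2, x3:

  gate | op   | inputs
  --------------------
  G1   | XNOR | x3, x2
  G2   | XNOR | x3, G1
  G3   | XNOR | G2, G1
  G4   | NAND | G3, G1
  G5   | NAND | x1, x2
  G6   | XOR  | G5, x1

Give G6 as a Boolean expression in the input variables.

G5 = x1 NAND x2
G6 = G5 XOR x1 = (x1 NAND x2) XOR x1

(x1 NAND x2) XOR x1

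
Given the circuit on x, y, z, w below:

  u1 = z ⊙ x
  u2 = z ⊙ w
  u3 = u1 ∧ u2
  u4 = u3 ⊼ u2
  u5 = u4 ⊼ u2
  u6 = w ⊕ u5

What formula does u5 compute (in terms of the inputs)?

(((z ⊙ x) ∧ (z ⊙ w)) ⊼ (z ⊙ w)) ⊼ (z ⊙ w)

u1 = z ⊙ x
u2 = z ⊙ w
u3 = u1 ∧ u2 = (z ⊙ x) ∧ (z ⊙ w)
u4 = u3 ⊼ u2 = ((z ⊙ x) ∧ (z ⊙ w)) ⊼ (z ⊙ w)
u5 = u4 ⊼ u2 = (((z ⊙ x) ∧ (z ⊙ w)) ⊼ (z ⊙ w)) ⊼ (z ⊙ w)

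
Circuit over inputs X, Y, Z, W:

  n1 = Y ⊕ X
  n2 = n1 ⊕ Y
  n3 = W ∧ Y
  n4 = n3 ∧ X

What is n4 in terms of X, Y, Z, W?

n3 = W ∧ Y
n4 = n3 ∧ X = (W ∧ Y) ∧ X

(W ∧ Y) ∧ X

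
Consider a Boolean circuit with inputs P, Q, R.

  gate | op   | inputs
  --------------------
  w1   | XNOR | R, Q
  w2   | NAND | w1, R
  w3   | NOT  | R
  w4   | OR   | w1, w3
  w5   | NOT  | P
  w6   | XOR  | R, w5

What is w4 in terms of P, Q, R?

(R XNOR Q) OR NOT R

w1 = R XNOR Q
w3 = NOT R
w4 = w1 OR w3 = (R XNOR Q) OR NOT R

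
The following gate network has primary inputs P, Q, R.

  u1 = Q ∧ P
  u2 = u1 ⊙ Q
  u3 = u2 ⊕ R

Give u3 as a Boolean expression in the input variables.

((Q ∧ P) ⊙ Q) ⊕ R

u1 = Q ∧ P
u2 = u1 ⊙ Q = (Q ∧ P) ⊙ Q
u3 = u2 ⊕ R = ((Q ∧ P) ⊙ Q) ⊕ R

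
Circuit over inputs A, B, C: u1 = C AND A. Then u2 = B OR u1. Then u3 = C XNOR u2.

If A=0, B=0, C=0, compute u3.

1

u1 = 0 AND 0 = 0
u2 = 0 OR 0 = 0
u3 = 0 XNOR 0 = 1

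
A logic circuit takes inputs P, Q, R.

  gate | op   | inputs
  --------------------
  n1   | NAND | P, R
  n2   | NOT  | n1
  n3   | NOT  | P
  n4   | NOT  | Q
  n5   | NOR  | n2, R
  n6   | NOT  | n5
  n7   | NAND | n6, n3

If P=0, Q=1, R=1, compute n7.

0

n1 = 0 NAND 1 = 1
n2 = NOT 1 = 0
n3 = NOT 0 = 1
n5 = 0 NOR 1 = 0
n6 = NOT 0 = 1
n7 = 1 NAND 1 = 0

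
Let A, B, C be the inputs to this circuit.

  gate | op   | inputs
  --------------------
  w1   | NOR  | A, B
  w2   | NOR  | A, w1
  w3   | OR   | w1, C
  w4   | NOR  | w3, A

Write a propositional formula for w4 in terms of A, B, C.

w1 = A NOR B
w3 = w1 OR C = (A NOR B) OR C
w4 = w3 NOR A = ((A NOR B) OR C) NOR A

((A NOR B) OR C) NOR A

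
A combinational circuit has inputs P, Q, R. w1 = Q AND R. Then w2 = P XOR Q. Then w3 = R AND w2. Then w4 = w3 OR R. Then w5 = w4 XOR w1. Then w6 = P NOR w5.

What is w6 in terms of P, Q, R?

P NOR (((R AND (P XOR Q)) OR R) XOR (Q AND R))

w1 = Q AND R
w2 = P XOR Q
w3 = R AND w2 = R AND (P XOR Q)
w4 = w3 OR R = (R AND (P XOR Q)) OR R
w5 = w4 XOR w1 = ((R AND (P XOR Q)) OR R) XOR (Q AND R)
w6 = P NOR w5 = P NOR (((R AND (P XOR Q)) OR R) XOR (Q AND R))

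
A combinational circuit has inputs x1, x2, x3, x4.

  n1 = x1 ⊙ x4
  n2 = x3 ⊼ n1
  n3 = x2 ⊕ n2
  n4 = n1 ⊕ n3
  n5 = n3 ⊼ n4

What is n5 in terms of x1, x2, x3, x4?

n1 = x1 ⊙ x4
n2 = x3 ⊼ n1 = x3 ⊼ (x1 ⊙ x4)
n3 = x2 ⊕ n2 = x2 ⊕ (x3 ⊼ (x1 ⊙ x4))
n4 = n1 ⊕ n3 = (x1 ⊙ x4) ⊕ (x2 ⊕ (x3 ⊼ (x1 ⊙ x4)))
n5 = n3 ⊼ n4 = (x2 ⊕ (x3 ⊼ (x1 ⊙ x4))) ⊼ ((x1 ⊙ x4) ⊕ (x2 ⊕ (x3 ⊼ (x1 ⊙ x4))))

(x2 ⊕ (x3 ⊼ (x1 ⊙ x4))) ⊼ ((x1 ⊙ x4) ⊕ (x2 ⊕ (x3 ⊼ (x1 ⊙ x4))))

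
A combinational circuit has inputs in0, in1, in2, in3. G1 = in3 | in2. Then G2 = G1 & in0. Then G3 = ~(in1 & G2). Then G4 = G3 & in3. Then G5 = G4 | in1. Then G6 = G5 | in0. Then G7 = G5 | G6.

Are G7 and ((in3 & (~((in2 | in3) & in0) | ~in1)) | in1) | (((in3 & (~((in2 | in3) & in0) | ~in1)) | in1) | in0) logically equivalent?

Yes

G1 = in3 | in2
G2 = G1 & in0 = (in3 | in2) & in0
G3 = ~(in1 & G2) = ~(in1 & ((in3 | in2) & in0))
G4 = G3 & in3 = (~(in1 & ((in3 | in2) & in0))) & in3
G5 = G4 | in1 = ((~(in1 & ((in3 | in2) & in0))) & in3) | in1
G6 = G5 | in0 = (((~(in1 & ((in3 | in2) & in0))) & in3) | in1) | in0
G7 = G5 | G6 = (((~(in1 & ((in3 | in2) & in0))) & in3) | in1) | ((((~(in1 & ((in3 | in2) & in0))) & in3) | in1) | in0)
At in0=0, in1=0, in2=0, in3=0: circuit gives 0, formula gives 0.
At in0=0, in1=0, in2=0, in3=1: circuit gives 1, formula gives 1.
Agrees on all 16 inputs.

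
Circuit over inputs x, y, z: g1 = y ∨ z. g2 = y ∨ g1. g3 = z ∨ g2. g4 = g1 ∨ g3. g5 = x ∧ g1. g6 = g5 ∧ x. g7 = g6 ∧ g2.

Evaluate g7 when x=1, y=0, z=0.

0

g1 = 0 ∨ 0 = 0
g2 = 0 ∨ 0 = 0
g5 = 1 ∧ 0 = 0
g6 = 0 ∧ 1 = 0
g7 = 0 ∧ 0 = 0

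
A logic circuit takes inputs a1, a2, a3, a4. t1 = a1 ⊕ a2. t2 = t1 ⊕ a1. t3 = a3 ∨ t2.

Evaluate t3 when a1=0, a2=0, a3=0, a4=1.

0

t1 = 0 ⊕ 0 = 0
t2 = 0 ⊕ 0 = 0
t3 = 0 ∨ 0 = 0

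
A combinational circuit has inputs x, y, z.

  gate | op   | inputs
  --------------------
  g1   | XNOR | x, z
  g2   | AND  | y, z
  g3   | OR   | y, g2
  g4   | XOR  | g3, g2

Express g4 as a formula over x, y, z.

g2 = y AND z
g3 = y OR g2 = y OR (y AND z)
g4 = g3 XOR g2 = (y OR (y AND z)) XOR (y AND z)

(y OR (y AND z)) XOR (y AND z)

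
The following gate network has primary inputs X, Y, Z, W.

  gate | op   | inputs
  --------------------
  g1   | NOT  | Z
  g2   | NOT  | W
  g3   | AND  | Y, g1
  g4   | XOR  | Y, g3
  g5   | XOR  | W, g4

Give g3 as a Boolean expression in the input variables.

g1 = NOT Z
g3 = Y AND g1 = Y AND NOT Z

Y AND NOT Z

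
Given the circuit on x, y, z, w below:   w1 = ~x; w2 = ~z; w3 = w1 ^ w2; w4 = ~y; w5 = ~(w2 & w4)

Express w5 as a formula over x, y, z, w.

~(~z & ~y)

w2 = ~z
w4 = ~y
w5 = ~(w2 & w4) = ~(~z & ~y)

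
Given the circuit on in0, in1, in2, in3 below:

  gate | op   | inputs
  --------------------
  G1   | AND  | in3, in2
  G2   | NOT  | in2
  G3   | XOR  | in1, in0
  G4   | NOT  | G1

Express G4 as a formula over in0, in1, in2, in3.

G1 = in3 AND in2
G4 = NOT G1 = NOT (in3 AND in2)

NOT (in3 AND in2)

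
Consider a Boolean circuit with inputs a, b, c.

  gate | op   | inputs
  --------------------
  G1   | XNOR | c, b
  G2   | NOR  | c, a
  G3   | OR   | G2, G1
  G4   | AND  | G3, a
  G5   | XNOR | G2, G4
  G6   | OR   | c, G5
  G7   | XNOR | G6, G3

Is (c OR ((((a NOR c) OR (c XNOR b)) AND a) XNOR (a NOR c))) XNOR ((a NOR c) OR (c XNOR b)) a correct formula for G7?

G1 = c XNOR b
G2 = c NOR a
G3 = G2 OR G1 = (c NOR a) OR (c XNOR b)
G4 = G3 AND a = ((c NOR a) OR (c XNOR b)) AND a
G5 = G2 XNOR G4 = (c NOR a) XNOR (((c NOR a) OR (c XNOR b)) AND a)
G6 = c OR G5 = c OR ((c NOR a) XNOR (((c NOR a) OR (c XNOR b)) AND a))
G7 = G6 XNOR G3 = (c OR ((c NOR a) XNOR (((c NOR a) OR (c XNOR b)) AND a))) XNOR ((c NOR a) OR (c XNOR b))
At a=0, b=0, c=0: circuit gives 0, formula gives 0.
At a=0, b=1, c=1: circuit gives 1, formula gives 1.
Agrees on all 8 inputs.

Yes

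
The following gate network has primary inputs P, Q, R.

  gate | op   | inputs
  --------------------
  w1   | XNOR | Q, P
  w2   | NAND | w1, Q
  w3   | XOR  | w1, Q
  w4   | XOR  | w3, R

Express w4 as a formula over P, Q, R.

w1 = Q XNOR P
w3 = w1 XOR Q = (Q XNOR P) XOR Q
w4 = w3 XOR R = ((Q XNOR P) XOR Q) XOR R

((Q XNOR P) XOR Q) XOR R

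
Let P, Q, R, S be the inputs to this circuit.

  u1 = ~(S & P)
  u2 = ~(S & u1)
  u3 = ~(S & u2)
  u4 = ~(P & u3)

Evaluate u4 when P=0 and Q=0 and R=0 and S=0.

u1 = ~(0 & 0) = 1
u2 = ~(0 & 1) = 1
u3 = ~(0 & 1) = 1
u4 = ~(0 & 1) = 1

1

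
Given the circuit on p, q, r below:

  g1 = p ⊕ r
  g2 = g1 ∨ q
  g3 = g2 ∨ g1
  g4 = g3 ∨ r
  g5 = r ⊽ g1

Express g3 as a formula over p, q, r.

g1 = p ⊕ r
g2 = g1 ∨ q = (p ⊕ r) ∨ q
g3 = g2 ∨ g1 = ((p ⊕ r) ∨ q) ∨ (p ⊕ r)

((p ⊕ r) ∨ q) ∨ (p ⊕ r)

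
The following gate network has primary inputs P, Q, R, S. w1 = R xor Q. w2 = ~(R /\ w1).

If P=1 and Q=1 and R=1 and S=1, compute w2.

1

w1 = 1 xor 1 = 0
w2 = ~(1 /\ 0) = 1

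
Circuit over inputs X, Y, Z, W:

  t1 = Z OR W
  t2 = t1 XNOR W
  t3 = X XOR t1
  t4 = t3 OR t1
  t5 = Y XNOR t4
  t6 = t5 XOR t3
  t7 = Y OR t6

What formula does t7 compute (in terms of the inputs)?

Y OR ((Y XNOR ((X XOR (Z OR W)) OR (Z OR W))) XOR (X XOR (Z OR W)))

t1 = Z OR W
t3 = X XOR t1 = X XOR (Z OR W)
t4 = t3 OR t1 = (X XOR (Z OR W)) OR (Z OR W)
t5 = Y XNOR t4 = Y XNOR ((X XOR (Z OR W)) OR (Z OR W))
t6 = t5 XOR t3 = (Y XNOR ((X XOR (Z OR W)) OR (Z OR W))) XOR (X XOR (Z OR W))
t7 = Y OR t6 = Y OR ((Y XNOR ((X XOR (Z OR W)) OR (Z OR W))) XOR (X XOR (Z OR W)))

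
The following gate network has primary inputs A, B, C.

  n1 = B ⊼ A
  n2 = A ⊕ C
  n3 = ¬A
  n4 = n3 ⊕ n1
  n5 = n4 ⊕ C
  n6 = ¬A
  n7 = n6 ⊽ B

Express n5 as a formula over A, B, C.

(¬A ⊕ (B ⊼ A)) ⊕ C

n1 = B ⊼ A
n3 = ¬A
n4 = n3 ⊕ n1 = ¬A ⊕ (B ⊼ A)
n5 = n4 ⊕ C = (¬A ⊕ (B ⊼ A)) ⊕ C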